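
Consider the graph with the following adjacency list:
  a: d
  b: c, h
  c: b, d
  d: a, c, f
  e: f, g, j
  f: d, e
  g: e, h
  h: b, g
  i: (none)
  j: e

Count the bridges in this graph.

The edges on the cycle h-b-c-d-f-e-g-h are not bridges since each lies on that cycle.
But removing j-e disconnects j from e; removing d-a disconnects d from a — these are bridges.
That makes 2 bridges.

2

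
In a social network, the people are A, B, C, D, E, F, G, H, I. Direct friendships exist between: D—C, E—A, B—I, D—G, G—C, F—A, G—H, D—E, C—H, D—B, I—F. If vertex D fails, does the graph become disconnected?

Yes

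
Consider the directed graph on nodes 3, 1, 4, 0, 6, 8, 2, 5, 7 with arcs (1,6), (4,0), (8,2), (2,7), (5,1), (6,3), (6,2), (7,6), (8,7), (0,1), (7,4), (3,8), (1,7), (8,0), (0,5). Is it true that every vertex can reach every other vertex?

Yes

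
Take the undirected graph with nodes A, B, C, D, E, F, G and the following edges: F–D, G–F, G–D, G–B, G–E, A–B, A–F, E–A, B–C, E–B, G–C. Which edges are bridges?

none

The edges on the cycle G-E-A-F-G are not bridges since each lies on that cycle.
Every edge lies on some cycle, so there are no bridges.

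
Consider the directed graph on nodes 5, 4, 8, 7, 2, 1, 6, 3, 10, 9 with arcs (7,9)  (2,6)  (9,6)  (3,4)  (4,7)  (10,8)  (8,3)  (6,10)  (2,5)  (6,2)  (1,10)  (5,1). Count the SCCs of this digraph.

{1, 2, 3, 4, 5, 6, 7, 8, 9, 10} are all mutually reachable — one SCC of size 10.
That gives 1 strongly connected component.

1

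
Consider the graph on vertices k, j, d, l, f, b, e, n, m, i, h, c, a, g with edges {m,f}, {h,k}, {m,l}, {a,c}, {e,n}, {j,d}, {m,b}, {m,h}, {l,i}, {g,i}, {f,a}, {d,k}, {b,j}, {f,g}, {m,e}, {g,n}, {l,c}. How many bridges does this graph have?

0

The edges on the cycle m-f-a-c-l-m are not bridges since each lies on that cycle.
Every edge lies on some cycle, so there are no bridges.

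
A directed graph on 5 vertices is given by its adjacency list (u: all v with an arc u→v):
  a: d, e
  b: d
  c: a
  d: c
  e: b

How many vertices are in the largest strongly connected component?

5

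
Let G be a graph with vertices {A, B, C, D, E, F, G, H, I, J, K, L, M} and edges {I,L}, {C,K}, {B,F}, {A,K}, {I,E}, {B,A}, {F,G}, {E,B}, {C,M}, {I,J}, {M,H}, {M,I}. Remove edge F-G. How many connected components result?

3

Before removal there are 2 components.
F-G is a bridge — removing it separates F's side from G's side.
After removal: 3 components.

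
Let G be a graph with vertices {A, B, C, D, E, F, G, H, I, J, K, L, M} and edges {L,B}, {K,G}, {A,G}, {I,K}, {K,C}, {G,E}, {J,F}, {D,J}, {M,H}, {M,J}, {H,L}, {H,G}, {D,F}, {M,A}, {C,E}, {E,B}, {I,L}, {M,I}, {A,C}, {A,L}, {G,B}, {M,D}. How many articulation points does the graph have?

1

Removing M increases the component count from 1 to 2, so M is a cut vertex.
By contrast removing I leaves 1 component; it is not a cut vertex. No other vertex is a cut vertex either.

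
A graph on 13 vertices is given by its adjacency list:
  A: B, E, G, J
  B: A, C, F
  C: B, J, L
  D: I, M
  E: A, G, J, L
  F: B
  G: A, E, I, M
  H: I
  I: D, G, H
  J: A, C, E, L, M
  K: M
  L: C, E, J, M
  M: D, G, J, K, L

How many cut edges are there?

The edges on the cycle A-B-C-J-A are not bridges since each lies on that cycle.
But removing F-B disconnects F from B; removing H-I disconnects H from I; removing K-M disconnects K from M — these are bridges.
That makes 3 bridges.

3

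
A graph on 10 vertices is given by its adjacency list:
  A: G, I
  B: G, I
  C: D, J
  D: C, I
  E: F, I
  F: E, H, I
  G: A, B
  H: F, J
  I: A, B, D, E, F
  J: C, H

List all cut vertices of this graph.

Removing I increases the component count from 1 to 2, so I is a cut vertex.
By contrast removing D leaves 1 component; it is not a cut vertex. No other vertex is a cut vertex either.

I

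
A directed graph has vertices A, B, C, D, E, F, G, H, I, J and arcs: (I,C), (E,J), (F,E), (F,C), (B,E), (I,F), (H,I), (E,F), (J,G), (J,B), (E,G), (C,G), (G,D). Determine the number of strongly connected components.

7

{B, E, F, J} are all mutually reachable — one SCC of size 4.
{G} is an SCC by itself.
{D} is an SCC by itself.
{H} is an SCC by itself.
{I} is an SCC by itself.
(and 2 more singleton SCCs)
That gives 7 strongly connected components.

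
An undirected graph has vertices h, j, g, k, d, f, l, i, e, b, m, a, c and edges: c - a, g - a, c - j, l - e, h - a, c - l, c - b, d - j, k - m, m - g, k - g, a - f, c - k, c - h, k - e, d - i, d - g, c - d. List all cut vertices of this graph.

a, c, d

Removing a increases the component count from 1 to 2, so a is a cut vertex.
Removing c increases the component count from 1 to 2, so c is a cut vertex.
Removing d increases the component count from 1 to 2, so d is a cut vertex.
By contrast removing l leaves 1 component; it is not a cut vertex. No other vertex is a cut vertex either.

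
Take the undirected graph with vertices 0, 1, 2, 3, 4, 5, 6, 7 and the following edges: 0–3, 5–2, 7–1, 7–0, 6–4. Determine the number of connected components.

Starting from 4 we can reach 4, 6. That is one component of size 2.
Starting from 2 we can reach 2, 5. That is one component of size 2.
Starting from 0 we can reach 0, 1, 3, 7. That is one component of size 4.
Total: 3 components.

3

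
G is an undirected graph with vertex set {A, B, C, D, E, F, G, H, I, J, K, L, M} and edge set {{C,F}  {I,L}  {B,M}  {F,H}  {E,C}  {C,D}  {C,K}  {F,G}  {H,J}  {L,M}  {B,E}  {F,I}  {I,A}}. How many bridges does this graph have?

6

The edges on the cycle B-E-C-F-I-L-M-B are not bridges since each lies on that cycle.
But removing C - K disconnects C from K; removing H - F disconnects H from F; removing G - F disconnects G from F; removing H - J disconnects H from J — these are bridges.
In total 6 edges are bridges.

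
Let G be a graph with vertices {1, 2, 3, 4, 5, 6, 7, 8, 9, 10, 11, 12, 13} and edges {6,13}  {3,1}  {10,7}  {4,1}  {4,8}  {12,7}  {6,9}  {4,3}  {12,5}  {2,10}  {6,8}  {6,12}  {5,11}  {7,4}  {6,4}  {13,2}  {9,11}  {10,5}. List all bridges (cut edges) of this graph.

The edges on the cycle 4-3-1-4 are not bridges since each lies on that cycle.
Every edge lies on some cycle, so there are no bridges.

none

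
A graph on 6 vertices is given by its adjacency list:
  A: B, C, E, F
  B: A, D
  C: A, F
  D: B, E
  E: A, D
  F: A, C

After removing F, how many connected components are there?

With F gone, the remaining components are: {A, B, C, D, E}.
That is 1 component.

1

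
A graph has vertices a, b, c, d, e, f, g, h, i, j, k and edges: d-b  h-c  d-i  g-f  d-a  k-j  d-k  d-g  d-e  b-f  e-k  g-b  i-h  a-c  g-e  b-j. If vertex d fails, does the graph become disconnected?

Deleting d raises the number of components from 1 to 2, so d is a cut vertex.

Yes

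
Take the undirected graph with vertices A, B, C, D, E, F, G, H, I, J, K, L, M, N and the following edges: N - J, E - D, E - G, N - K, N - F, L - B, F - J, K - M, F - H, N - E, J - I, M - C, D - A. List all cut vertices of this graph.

Removing D increases the component count from 2 to 3, so D is a cut vertex.
Removing E increases the component count from 2 to 4, so E is a cut vertex.
Removing F increases the component count from 2 to 3, so F is a cut vertex.
Likewise J, K, M, N are cut vertices.
By contrast removing C leaves 2 components; it is not a cut vertex. No other vertex is a cut vertex either.

D, E, F, J, K, M, N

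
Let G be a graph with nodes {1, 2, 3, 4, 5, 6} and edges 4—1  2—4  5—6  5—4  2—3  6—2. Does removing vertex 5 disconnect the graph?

No

Deleting 5 leaves 1 component (was 1) (its neighbors 4, 6 remain connected to each other), so 5 is not a cut vertex.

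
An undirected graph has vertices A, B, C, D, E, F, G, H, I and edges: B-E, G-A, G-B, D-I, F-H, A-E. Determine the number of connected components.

C is isolated — a component by itself.
Starting from D we can reach D, I. That is one component of size 2.
Starting from F we can reach F, H. That is one component of size 2.
Starting from A we can reach A, B, E, G. That is one component of size 4.
Total: 4 components.

4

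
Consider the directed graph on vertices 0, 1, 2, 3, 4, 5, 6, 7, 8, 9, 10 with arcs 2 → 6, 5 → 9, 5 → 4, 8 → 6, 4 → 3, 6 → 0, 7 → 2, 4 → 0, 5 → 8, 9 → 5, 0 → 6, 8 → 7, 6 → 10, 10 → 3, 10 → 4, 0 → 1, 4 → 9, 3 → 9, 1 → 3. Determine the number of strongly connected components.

1

{0, 1, 2, 3, 4, 5, 6, 7, 8, 9, 10} are all mutually reachable — one SCC of size 11.
That gives 1 strongly connected component.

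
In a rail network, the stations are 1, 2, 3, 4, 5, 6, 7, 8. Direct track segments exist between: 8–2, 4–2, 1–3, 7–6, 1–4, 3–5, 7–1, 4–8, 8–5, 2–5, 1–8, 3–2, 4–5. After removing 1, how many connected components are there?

2

With 1 gone, the remaining components are: {6, 7}; {2, 3, 4, 5, 8}.
That is 2 components.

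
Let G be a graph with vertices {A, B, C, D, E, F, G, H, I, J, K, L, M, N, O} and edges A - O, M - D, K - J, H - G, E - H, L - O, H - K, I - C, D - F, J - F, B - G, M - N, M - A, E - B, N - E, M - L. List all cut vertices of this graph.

M

Removing M increases the component count from 2 to 3, so M is a cut vertex.
By contrast removing K leaves 2 components; it is not a cut vertex. No other vertex is a cut vertex either.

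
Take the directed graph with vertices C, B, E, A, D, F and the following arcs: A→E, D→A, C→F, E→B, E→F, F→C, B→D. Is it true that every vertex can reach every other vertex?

No

There is no directed path from C to A, so the graph is not strongly connected.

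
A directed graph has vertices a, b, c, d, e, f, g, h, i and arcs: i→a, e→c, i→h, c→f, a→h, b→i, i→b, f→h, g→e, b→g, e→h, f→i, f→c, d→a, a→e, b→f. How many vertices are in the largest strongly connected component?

7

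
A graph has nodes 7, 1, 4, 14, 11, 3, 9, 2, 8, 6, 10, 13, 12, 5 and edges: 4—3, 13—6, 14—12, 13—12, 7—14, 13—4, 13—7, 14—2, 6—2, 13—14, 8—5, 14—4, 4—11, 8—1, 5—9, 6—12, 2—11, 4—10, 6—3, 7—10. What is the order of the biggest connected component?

10

Starting from 1 we can reach 1, 5, 8, 9. That is one component of size 4.
Starting from 2 we can reach 2, 3, 4, 6, 7, 10, 11, 12, 13, 14. That is one component of size 10.
The largest has 10 vertices.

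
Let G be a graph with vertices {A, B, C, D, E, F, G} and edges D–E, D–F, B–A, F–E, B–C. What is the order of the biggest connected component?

G is isolated — a component by itself.
Starting from D we can reach D, E, F. That is one component of size 3.
Starting from A we can reach A, B, C. That is one component of size 3.
The largest has 3 vertices.

3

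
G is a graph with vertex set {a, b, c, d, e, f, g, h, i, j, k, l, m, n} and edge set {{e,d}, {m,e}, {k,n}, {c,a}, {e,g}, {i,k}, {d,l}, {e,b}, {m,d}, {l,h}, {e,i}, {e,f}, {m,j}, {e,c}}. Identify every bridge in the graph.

a-c, b-e, c-e, d-l, e-f, e-g, e-i, h-l, i-k, j-m, k-n

The edges on the cycle m-e-d-m are not bridges since each lies on that cycle.
But removing l—d disconnects l from d; removing e—f disconnects e from f; removing e—b disconnects e from b; removing k—n disconnects k from n — these are bridges.
In total 11 edges are bridges.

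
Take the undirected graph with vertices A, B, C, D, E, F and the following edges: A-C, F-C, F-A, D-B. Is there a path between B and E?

No

The component containing B is {B, D}, and E is not in it.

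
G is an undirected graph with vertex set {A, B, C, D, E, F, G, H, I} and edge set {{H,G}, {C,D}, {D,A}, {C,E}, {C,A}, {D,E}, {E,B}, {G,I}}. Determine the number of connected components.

F is isolated — a component by itself.
Starting from G we can reach G, H, I. That is one component of size 3.
Starting from A we can reach A, B, C, D, E. That is one component of size 5.
Total: 3 components.

3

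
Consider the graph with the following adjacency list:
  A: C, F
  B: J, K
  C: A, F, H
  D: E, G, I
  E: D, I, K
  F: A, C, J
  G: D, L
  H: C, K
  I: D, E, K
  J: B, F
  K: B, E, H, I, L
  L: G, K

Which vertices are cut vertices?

K

Removing K increases the component count from 1 to 2, so K is a cut vertex.
By contrast removing E leaves 1 component; it is not a cut vertex. No other vertex is a cut vertex either.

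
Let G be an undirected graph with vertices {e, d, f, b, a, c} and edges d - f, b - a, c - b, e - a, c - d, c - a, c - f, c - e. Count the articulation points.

Removing c increases the component count from 1 to 2, so c is a cut vertex.
By contrast removing b leaves 1 component; it is not a cut vertex. No other vertex is a cut vertex either.

1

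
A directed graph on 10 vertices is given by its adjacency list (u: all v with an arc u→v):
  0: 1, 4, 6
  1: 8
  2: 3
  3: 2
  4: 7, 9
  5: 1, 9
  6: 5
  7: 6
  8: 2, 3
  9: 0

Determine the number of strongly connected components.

{0, 4, 5, 6, 7, 9} are all mutually reachable — one SCC of size 6.
{2, 3} are all mutually reachable — one SCC of size 2.
{1} is an SCC by itself.
{8} is an SCC by itself.
That gives 4 strongly connected components.

4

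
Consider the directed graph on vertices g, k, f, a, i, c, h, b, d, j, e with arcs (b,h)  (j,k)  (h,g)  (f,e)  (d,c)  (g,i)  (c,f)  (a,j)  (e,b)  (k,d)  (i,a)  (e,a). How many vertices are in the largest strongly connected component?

11

{a, b, c, d, e, f, g, h, i, j, k} are all mutually reachable — one SCC of size 11.
The largest has 11 vertices.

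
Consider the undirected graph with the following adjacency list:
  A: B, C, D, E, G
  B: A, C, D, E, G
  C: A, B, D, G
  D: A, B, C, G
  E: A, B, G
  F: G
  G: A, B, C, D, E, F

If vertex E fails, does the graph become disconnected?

Deleting E leaves 1 component (was 1) (its neighbors A, B, G remain connected to each other), so E is not a cut vertex.

No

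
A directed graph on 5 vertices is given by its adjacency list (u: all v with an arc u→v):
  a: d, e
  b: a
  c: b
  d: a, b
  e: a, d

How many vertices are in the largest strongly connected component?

4

{a, b, d, e} are all mutually reachable — one SCC of size 4.
{c} is an SCC by itself.
The largest has 4 vertices.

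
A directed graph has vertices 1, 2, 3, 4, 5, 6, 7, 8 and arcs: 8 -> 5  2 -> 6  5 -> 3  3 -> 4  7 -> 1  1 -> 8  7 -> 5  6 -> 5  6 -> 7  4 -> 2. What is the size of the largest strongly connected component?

8

{1, 2, 3, 4, 5, 6, 7, 8} are all mutually reachable — one SCC of size 8.
The largest has 8 vertices.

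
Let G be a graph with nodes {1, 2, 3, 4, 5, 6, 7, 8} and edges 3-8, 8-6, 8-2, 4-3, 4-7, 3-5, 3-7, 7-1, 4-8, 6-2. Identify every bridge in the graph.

The edges on the cycle 4-3-7-4 are not bridges since each lies on that cycle.
But removing 1-7 disconnects 1 from 7; removing 5-3 disconnects 5 from 3 — these are bridges.

1-7, 3-5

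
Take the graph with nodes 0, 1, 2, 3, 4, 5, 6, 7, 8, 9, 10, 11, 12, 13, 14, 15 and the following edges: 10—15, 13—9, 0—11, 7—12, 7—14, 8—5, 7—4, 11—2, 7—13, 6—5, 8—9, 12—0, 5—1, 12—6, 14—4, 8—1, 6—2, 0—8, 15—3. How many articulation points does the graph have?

Removing 7 increases the component count from 2 to 3, so 7 is a cut vertex.
Removing 15 increases the component count from 2 to 3, so 15 is a cut vertex.
By contrast removing 4 leaves 2 components; it is not a cut vertex. No other vertex is a cut vertex either.

2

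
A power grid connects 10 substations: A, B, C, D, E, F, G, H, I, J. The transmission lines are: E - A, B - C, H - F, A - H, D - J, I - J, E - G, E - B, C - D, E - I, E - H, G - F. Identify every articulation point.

Removing E increases the component count from 1 to 2, so E is a cut vertex.
By contrast removing H leaves 1 component; it is not a cut vertex. No other vertex is a cut vertex either.

E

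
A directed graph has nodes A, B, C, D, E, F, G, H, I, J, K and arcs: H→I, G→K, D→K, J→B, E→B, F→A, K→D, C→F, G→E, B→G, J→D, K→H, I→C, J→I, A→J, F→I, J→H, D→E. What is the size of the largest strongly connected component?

11

{A, B, C, D, E, F, G, H, I, J, K} are all mutually reachable — one SCC of size 11.
The largest has 11 vertices.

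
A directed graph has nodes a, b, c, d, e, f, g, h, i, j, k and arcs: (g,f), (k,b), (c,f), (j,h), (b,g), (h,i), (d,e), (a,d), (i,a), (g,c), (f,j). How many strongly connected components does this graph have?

11

{c} is an SCC by itself.
{h} is an SCC by itself.
{d} is an SCC by itself.
{a} is an SCC by itself.
{f} is an SCC by itself.
(and 6 more singleton SCCs)
That gives 11 strongly connected components.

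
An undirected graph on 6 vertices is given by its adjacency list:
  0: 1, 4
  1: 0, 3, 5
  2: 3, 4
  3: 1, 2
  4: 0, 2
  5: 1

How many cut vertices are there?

1

Removing 1 increases the component count from 1 to 2, so 1 is a cut vertex.
By contrast removing 5 leaves 1 component; it is not a cut vertex. No other vertex is a cut vertex either.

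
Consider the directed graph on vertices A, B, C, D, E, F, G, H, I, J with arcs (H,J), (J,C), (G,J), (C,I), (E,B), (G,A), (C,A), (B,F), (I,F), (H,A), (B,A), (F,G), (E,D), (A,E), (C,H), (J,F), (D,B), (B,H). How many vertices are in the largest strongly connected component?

10

{A, B, C, D, E, F, G, H, I, J} are all mutually reachable — one SCC of size 10.
The largest has 10 vertices.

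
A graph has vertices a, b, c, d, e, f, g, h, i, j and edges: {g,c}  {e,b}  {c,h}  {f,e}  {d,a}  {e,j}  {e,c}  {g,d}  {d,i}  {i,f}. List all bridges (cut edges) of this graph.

a-d, b-e, c-h, e-j

The edges on the cycle g-d-i-f-e-c-g are not bridges since each lies on that cycle.
But removing e-j disconnects e from j; removing d-a disconnects d from a; removing b-e disconnects b from e; removing h-c disconnects h from c — these are bridges.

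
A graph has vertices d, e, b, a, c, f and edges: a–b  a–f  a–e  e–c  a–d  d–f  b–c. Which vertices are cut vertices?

Removing a increases the component count from 1 to 2, so a is a cut vertex.
By contrast removing b leaves 1 component; it is not a cut vertex. No other vertex is a cut vertex either.

a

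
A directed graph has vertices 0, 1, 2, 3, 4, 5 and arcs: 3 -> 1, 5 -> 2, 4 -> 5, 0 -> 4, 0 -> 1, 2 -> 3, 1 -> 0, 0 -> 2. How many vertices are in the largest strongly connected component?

6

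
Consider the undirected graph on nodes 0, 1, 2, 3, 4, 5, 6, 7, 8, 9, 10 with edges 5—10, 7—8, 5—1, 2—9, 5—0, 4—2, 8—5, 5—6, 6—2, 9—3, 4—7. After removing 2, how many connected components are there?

2

With 2 gone, the remaining components are: {3, 9}; {0, 1, 4, 5, 6, 7, 8, 10}.
That is 2 components.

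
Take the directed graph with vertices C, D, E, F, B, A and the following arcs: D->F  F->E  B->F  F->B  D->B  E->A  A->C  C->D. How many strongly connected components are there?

1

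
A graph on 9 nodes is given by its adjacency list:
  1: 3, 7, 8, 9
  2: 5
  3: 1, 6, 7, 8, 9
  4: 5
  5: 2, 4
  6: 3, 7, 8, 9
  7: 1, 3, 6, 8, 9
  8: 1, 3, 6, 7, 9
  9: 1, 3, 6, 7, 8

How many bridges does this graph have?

The edges on the cycle 3-1-8-9-6-3 are not bridges since each lies on that cycle.
But removing 2-5 disconnects 2 from 5; removing 4-5 disconnects 4 from 5 — these are bridges.
That makes 2 bridges.

2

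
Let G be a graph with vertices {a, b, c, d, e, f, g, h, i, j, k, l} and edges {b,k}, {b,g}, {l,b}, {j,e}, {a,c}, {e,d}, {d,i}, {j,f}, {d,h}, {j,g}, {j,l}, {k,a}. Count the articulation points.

6

Removing a increases the component count from 1 to 2, so a is a cut vertex.
Removing b increases the component count from 1 to 2, so b is a cut vertex.
Removing d increases the component count from 1 to 3, so d is a cut vertex.
Likewise e, j, k are cut vertices.
By contrast removing c leaves 1 component; it is not a cut vertex. No other vertex is a cut vertex either.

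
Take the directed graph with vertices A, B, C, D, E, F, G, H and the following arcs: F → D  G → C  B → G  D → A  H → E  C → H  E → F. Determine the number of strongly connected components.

8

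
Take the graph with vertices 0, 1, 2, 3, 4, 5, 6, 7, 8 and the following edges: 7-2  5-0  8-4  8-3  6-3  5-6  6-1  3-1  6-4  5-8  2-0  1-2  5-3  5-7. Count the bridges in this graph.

0

The edges on the cycle 5-8-4-6-5 are not bridges since each lies on that cycle.
Every edge lies on some cycle, so there are no bridges.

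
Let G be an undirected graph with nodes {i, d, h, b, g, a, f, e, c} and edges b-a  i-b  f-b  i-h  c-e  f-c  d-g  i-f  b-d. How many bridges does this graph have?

6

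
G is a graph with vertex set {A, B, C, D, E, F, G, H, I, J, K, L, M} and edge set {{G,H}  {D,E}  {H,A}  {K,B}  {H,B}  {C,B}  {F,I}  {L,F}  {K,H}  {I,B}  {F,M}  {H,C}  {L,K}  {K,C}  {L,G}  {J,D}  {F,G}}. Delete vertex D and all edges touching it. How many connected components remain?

With D gone, the remaining components are: {E}; {J}; {A, B, C, F, G, H, I, K, L, M}.
That is 3 components.

3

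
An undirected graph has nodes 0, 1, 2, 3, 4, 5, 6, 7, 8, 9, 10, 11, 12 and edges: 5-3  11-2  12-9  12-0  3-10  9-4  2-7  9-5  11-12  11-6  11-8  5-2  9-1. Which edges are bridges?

0-12, 1-9, 10-3, 11-6, 11-8, 2-7, 3-5, 4-9

The edges on the cycle 11-12-9-5-2-11 are not bridges since each lies on that cycle.
But removing 12-0 disconnects 12 from 0; removing 9-4 disconnects 9 from 4; removing 3-10 disconnects 3 from 10; removing 5-3 disconnects 5 from 3 — these are bridges.
In total 8 edges are bridges.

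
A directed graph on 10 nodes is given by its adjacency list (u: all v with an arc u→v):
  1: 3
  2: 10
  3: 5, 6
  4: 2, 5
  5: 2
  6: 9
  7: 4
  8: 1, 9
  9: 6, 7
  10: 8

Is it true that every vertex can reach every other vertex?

From 9 we can reach every vertex (1, 2, 3, 4, 5, 6, 7, 8, 9, 10), and every vertex can reach 9 (1, 2, 3, 4, 5, 6, 7, 8, 9, 10). So the whole graph is one strongly connected component.

Yes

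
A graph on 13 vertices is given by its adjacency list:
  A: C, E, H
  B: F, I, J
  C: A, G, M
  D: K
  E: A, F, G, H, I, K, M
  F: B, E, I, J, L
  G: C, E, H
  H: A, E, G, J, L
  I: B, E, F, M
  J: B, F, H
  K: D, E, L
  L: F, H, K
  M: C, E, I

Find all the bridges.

D-K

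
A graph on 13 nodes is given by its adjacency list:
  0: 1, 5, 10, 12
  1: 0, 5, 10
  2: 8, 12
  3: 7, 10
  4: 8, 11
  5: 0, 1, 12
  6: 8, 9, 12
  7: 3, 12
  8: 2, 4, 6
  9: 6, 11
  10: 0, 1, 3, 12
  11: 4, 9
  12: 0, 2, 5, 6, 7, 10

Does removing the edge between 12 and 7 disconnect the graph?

After removing 12-7, the path 12-10-3-7 still connects them, so the edge is not a bridge.

No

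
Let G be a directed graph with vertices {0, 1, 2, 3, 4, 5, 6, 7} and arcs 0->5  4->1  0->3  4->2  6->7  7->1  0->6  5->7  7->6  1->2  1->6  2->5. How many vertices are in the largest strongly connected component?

5

{1, 2, 5, 6, 7} are all mutually reachable — one SCC of size 5.
{3} is an SCC by itself.
{0} is an SCC by itself.
{4} is an SCC by itself.
The largest has 5 vertices.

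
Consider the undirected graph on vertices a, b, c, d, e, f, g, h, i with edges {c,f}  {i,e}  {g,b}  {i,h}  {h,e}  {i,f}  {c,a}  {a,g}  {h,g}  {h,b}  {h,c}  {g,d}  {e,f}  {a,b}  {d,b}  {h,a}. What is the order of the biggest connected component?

Starting from a we can reach a, b, c, d, e, f, g, h, i. That is one component of size 9.
The largest has 9 vertices.

9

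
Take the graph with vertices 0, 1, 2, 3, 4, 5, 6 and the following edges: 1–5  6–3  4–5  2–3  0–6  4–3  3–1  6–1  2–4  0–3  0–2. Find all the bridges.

none

The edges on the cycle 0-2-4-3-6-0 are not bridges since each lies on that cycle.
Every edge lies on some cycle, so there are no bridges.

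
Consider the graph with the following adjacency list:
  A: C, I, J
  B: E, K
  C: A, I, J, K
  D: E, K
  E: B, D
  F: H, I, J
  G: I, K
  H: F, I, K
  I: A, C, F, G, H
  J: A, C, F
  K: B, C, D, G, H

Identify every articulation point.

K

Removing K increases the component count from 1 to 2, so K is a cut vertex.
By contrast removing E leaves 1 component; it is not a cut vertex. No other vertex is a cut vertex either.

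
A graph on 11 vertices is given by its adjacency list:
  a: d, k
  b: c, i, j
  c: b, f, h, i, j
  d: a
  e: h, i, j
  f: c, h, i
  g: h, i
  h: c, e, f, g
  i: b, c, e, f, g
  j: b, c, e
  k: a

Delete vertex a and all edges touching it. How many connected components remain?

3

With a gone, the remaining components are: {d}; {k}; {b, c, e, f, g, h, i, j}.
That is 3 components.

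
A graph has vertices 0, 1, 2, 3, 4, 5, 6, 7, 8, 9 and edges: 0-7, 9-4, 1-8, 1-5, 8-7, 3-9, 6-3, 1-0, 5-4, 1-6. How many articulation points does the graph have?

1

Removing 1 increases the component count from 2 to 3, so 1 is a cut vertex.
By contrast removing 3 leaves 2 components; it is not a cut vertex. No other vertex is a cut vertex either.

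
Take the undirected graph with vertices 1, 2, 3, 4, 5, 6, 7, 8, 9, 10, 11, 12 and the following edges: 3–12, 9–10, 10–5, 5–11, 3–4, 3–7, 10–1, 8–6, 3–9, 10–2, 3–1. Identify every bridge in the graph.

The edges on the cycle 3-9-10-1-3 are not bridges since each lies on that cycle.
But removing 5–10 disconnects 5 from 10; removing 3–7 disconnects 3 from 7; removing 5–11 disconnects 5 from 11; removing 10–2 disconnects 10 from 2 — these are bridges.
In total 7 edges are bridges.

10-2, 10-5, 11-5, 12-3, 3-4, 3-7, 6-8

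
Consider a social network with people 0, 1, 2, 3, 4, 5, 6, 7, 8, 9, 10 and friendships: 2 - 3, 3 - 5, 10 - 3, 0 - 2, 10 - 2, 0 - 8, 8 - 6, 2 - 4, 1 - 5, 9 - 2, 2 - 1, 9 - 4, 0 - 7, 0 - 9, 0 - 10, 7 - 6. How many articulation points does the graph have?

1

Removing 0 increases the component count from 1 to 2, so 0 is a cut vertex.
By contrast removing 6 leaves 1 component; it is not a cut vertex. No other vertex is a cut vertex either.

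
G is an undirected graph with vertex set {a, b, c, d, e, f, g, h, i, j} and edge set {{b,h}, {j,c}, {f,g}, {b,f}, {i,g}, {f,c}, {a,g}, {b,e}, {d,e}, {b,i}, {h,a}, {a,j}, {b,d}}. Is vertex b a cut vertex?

Yes

Deleting b raises the number of components from 1 to 2, so b is a cut vertex.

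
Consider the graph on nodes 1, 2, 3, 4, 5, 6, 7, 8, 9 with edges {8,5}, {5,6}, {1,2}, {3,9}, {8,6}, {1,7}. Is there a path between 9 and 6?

No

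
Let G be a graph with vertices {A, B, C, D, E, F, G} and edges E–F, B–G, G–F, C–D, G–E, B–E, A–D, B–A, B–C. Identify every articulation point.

Removing B increases the component count from 1 to 2, so B is a cut vertex.
By contrast removing C leaves 1 component; it is not a cut vertex. No other vertex is a cut vertex either.

B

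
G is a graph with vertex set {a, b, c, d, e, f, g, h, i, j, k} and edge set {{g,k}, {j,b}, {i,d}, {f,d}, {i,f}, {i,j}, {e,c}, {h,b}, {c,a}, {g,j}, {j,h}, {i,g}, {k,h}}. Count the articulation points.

2

Removing c increases the component count from 2 to 3, so c is a cut vertex.
Removing i increases the component count from 2 to 3, so i is a cut vertex.
By contrast removing f leaves 2 components; it is not a cut vertex. No other vertex is a cut vertex either.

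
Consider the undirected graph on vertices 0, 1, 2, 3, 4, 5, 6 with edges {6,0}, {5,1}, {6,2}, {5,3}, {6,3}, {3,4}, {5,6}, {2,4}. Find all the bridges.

0-6, 1-5

The edges on the cycle 5-6-2-4-3-5 are not bridges since each lies on that cycle.
But removing 5-1 disconnects 5 from 1; removing 0-6 disconnects 0 from 6 — these are bridges.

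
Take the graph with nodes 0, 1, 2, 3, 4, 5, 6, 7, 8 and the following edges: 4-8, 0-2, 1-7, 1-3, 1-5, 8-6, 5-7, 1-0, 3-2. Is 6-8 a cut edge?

Removing 6-8 leaves no path between 6 and 8: the component count goes from 2 to 3. So it is a bridge.

Yes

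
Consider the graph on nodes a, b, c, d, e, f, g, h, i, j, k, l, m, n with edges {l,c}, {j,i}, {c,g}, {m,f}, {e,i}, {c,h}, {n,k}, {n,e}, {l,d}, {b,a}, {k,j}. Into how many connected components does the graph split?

4

Starting from f we can reach f, m. That is one component of size 2.
Starting from a we can reach a, b. That is one component of size 2.
Starting from e we can reach e, i, j, k, n. That is one component of size 5.
Starting from c we can reach c, d, g, h, l. That is one component of size 5.
Total: 4 components.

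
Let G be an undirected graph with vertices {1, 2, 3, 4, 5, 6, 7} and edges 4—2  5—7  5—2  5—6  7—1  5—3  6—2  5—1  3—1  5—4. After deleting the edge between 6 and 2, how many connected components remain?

1

6 and 2 are still connected via 6-5-2, so the component count stays at 1.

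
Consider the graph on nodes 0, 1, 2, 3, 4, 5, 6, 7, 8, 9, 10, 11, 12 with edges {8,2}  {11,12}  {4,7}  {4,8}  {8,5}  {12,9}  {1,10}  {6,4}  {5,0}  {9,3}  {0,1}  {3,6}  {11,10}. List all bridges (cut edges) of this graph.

2-8, 4-7

The edges on the cycle 11-12-9-3-6-4-8-5-0-1-10-11 are not bridges since each lies on that cycle.
But removing 7 - 4 disconnects 7 from 4; removing 2 - 8 disconnects 2 from 8 — these are bridges.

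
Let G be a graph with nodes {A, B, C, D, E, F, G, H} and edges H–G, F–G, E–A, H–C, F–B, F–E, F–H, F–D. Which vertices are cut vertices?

Removing E increases the component count from 1 to 2, so E is a cut vertex.
Removing F increases the component count from 1 to 4, so F is a cut vertex.
Removing H increases the component count from 1 to 2, so H is a cut vertex.
By contrast removing C leaves 1 component; it is not a cut vertex. No other vertex is a cut vertex either.

E, F, H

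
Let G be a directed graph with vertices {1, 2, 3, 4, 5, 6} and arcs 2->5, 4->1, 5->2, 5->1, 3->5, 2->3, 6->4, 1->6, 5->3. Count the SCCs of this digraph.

{2, 3, 5} are all mutually reachable — one SCC of size 3.
{1, 4, 6} are all mutually reachable — one SCC of size 3.
That gives 2 strongly connected components.

2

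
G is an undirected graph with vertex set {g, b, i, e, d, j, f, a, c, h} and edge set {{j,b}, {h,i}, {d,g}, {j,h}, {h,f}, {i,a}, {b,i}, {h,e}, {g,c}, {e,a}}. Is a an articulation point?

Deleting a leaves 2 components (was 2), so a is not a cut vertex.

No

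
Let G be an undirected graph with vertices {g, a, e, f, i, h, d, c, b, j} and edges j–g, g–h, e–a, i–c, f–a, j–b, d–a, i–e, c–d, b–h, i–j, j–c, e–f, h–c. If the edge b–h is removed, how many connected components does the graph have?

1

b and h are still connected via b-j-g-h, so the component count stays at 1.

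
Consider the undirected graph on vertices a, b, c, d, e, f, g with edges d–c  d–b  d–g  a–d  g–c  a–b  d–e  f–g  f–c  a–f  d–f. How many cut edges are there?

1

The edges on the cycle d-f-g-d are not bridges since each lies on that cycle.
But removing d–e disconnects d from e — this is a bridge.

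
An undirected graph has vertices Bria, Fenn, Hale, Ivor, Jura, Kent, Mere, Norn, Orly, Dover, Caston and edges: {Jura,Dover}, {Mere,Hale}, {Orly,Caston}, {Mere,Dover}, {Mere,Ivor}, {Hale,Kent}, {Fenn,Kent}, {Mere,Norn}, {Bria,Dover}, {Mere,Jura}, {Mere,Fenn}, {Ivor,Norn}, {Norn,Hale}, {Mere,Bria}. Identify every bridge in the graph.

The edges on the cycle Mere-Jura-Dover-Mere are not bridges since each lies on that cycle.
But removing Orly-Caston disconnects Orly from Caston — this is a bridge.

Caston-Orly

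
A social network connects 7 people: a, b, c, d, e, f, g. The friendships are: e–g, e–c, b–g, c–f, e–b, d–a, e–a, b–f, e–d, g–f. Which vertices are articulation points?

Removing e increases the component count from 1 to 2, so e is a cut vertex.
By contrast removing a leaves 1 component; it is not a cut vertex. No other vertex is a cut vertex either.

e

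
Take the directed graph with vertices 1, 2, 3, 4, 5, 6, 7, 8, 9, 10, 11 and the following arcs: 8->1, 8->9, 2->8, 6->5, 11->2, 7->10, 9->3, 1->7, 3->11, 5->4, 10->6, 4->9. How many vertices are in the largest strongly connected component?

11

{1, 2, 3, 4, 5, 6, 7, 8, 9, 10, 11} are all mutually reachable — one SCC of size 11.
The largest has 11 vertices.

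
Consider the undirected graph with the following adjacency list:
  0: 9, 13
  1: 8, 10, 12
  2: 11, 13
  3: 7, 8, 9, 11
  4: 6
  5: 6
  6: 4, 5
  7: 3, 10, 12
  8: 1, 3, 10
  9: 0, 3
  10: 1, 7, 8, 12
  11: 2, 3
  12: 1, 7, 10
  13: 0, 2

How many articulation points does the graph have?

2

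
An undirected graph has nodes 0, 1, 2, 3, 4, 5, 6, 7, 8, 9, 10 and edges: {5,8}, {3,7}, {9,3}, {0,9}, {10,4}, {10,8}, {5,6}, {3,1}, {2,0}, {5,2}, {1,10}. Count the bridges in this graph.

3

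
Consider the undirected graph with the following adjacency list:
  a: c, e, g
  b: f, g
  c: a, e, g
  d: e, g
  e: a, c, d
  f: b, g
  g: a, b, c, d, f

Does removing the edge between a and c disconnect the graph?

No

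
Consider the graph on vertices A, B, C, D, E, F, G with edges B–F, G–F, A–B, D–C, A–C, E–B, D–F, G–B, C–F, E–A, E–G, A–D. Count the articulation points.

0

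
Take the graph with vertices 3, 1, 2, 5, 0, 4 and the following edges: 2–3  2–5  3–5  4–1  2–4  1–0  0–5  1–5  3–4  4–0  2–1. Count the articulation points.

0

Removing 4, for instance, still leaves 1 component. No single vertex removal increases the component count — the graph has no articulation points.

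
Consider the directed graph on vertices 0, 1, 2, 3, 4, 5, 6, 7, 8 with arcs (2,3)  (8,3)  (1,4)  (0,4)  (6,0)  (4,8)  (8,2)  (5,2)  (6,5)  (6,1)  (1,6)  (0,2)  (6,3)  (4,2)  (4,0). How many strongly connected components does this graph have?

{1, 6} are all mutually reachable — one SCC of size 2.
{0, 4} are all mutually reachable — one SCC of size 2.
{8} is an SCC by itself.
{5} is an SCC by itself.
{3} is an SCC by itself.
(and 2 more singleton SCCs)
That gives 7 strongly connected components.

7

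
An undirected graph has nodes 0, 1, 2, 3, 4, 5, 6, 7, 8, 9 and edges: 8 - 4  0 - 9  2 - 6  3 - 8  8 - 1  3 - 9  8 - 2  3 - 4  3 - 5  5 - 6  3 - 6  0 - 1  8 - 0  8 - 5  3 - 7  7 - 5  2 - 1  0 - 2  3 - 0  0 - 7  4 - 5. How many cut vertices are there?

Removing 9, for instance, still leaves 1 component. No single vertex removal increases the component count — the graph has no articulation points.

0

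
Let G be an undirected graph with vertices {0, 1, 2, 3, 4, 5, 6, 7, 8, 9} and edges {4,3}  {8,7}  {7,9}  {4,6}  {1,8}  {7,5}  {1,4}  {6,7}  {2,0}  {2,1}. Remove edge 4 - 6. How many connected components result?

4 and 6 are still connected via 4-1-8-7-6, so the component count stays at 1.

1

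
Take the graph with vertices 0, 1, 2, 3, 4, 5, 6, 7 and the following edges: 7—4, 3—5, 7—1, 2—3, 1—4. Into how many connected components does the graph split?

4

6 is isolated — a component by itself.
0 is isolated — a component by itself.
Starting from 1 we can reach 1, 4, 7. That is one component of size 3.
Starting from 2 we can reach 2, 3, 5. That is one component of size 3.
Total: 4 components.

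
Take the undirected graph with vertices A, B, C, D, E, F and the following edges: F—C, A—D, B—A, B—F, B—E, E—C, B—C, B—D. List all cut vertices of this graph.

Removing B increases the component count from 1 to 2, so B is a cut vertex.
By contrast removing E leaves 1 component; it is not a cut vertex. No other vertex is a cut vertex either.

B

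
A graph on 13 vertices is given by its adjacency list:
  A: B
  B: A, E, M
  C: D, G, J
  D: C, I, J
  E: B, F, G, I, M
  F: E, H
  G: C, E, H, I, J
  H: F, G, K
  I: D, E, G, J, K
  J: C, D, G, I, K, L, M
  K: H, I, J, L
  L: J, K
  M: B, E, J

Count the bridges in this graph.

1

The edges on the cycle J-G-H-F-E-M-J are not bridges since each lies on that cycle.
But removing A-B disconnects A from B — this is a bridge.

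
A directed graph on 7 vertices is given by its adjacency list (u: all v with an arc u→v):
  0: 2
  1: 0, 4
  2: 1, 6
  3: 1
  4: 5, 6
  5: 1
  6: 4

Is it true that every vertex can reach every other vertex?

No

There is no directed path from 4 to 3, so the graph is not strongly connected.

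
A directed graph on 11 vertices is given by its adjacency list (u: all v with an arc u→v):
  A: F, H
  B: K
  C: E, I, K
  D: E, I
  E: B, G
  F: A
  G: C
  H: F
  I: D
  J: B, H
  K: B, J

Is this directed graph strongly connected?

No

There is no directed path from H to G, so the graph is not strongly connected.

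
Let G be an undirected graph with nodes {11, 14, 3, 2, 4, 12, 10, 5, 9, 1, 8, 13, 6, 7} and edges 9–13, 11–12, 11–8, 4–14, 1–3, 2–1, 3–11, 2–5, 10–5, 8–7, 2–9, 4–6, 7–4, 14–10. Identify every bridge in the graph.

11-12, 13-9, 2-9, 4-6

The edges on the cycle 2-1-3-11-8-7-4-14-10-5-2 are not bridges since each lies on that cycle.
But removing 9–13 disconnects 9 from 13; removing 2–9 disconnects 2 from 9; removing 12–11 disconnects 12 from 11; removing 6–4 disconnects 6 from 4 — these are bridges.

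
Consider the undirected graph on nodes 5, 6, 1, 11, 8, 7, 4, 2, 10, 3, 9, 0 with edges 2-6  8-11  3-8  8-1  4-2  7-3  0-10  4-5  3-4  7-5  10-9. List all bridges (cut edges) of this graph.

The edges on the cycle 7-3-4-5-7 are not bridges since each lies on that cycle.
But removing 3-8 disconnects 3 from 8; removing 8-1 disconnects 8 from 1; removing 0-10 disconnects 0 from 10; removing 4-2 disconnects 4 from 2 — these are bridges.
In total 7 edges are bridges.

0-10, 1-8, 10-9, 11-8, 2-4, 2-6, 3-8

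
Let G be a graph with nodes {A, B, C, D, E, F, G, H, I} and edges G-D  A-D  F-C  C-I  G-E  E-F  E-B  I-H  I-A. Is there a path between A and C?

From A we can reach A, B, C, D, E, F, G, H, I, which includes C.

Yes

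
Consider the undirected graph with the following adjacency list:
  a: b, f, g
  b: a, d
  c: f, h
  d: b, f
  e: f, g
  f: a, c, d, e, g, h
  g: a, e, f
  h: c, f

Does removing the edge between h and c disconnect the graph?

No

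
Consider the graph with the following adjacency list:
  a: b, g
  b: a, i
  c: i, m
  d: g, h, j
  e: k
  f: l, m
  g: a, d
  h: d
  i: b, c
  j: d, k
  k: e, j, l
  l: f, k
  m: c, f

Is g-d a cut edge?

After removing g-d, the path g-a-b-i-c-m-f-l-k-j-d still connects them, so the edge is not a bridge.

No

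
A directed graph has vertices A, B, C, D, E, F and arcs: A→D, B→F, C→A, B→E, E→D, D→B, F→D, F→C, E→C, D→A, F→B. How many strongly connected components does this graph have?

1

{A, B, C, D, E, F} are all mutually reachable — one SCC of size 6.
That gives 1 strongly connected component.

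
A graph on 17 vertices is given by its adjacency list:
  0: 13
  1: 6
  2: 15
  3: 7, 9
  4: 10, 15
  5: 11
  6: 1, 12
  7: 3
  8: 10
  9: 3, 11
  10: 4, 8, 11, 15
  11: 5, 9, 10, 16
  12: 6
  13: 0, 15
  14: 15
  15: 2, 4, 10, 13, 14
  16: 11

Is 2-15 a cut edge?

Removing 2-15 leaves no path between 2 and 15: the component count goes from 2 to 3. So it is a bridge.

Yes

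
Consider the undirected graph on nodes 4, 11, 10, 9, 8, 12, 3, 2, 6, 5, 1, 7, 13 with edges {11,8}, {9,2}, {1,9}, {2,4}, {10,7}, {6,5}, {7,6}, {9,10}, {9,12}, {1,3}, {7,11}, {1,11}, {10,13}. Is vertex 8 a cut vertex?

Deleting 8 leaves 1 component (was 1), so 8 is not a cut vertex.

No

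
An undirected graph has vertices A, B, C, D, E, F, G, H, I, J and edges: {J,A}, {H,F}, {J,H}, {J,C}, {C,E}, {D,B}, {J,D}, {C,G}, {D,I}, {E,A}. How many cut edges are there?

6

The edges on the cycle J-C-E-A-J are not bridges since each lies on that cycle.
But removing D—J disconnects D from J; removing I—D disconnects I from D; removing D—B disconnects D from B; removing G—C disconnects G from C — these are bridges.
In total 6 edges are bridges.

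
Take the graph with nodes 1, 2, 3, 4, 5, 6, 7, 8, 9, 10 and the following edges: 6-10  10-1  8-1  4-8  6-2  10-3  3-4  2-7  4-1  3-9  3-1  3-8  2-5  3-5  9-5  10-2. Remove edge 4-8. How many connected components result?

1

4 and 8 are still connected via 4-3-8, so the component count stays at 1.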